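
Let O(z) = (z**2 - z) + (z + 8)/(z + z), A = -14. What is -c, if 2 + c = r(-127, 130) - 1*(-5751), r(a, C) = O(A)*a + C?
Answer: 291455/14 ≈ 20818.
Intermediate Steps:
O(z) = z**2 - z + (8 + z)/(2*z) (O(z) = (z**2 - z) + (8 + z)/((2*z)) = (z**2 - z) + (8 + z)*(1/(2*z)) = (z**2 - z) + (8 + z)/(2*z) = z**2 - z + (8 + z)/(2*z))
r(a, C) = C + 2943*a/14 (r(a, C) = (1/2 + (-14)**2 - 1*(-14) + 4/(-14))*a + C = (1/2 + 196 + 14 + 4*(-1/14))*a + C = (1/2 + 196 + 14 - 2/7)*a + C = 2943*a/14 + C = C + 2943*a/14)
c = -291455/14 (c = -2 + ((130 + (2943/14)*(-127)) - 1*(-5751)) = -2 + ((130 - 373761/14) + 5751) = -2 + (-371941/14 + 5751) = -2 - 291427/14 = -291455/14 ≈ -20818.)
-c = -1*(-291455/14) = 291455/14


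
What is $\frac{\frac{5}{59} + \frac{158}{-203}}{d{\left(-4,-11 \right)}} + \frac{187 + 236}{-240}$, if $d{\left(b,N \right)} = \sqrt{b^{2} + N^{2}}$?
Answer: $- \frac{141}{80} - \frac{8307 \sqrt{137}}{1640849} \approx -1.8218$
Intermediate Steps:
$d{\left(b,N \right)} = \sqrt{N^{2} + b^{2}}$
$\frac{\frac{5}{59} + \frac{158}{-203}}{d{\left(-4,-11 \right)}} + \frac{187 + 236}{-240} = \frac{\frac{5}{59} + \frac{158}{-203}}{\sqrt{\left(-11\right)^{2} + \left(-4\right)^{2}}} + \frac{187 + 236}{-240} = \frac{5 \cdot \frac{1}{59} + 158 \left(- \frac{1}{203}\right)}{\sqrt{121 + 16}} + 423 \left(- \frac{1}{240}\right) = \frac{\frac{5}{59} - \frac{158}{203}}{\sqrt{137}} - \frac{141}{80} = - \frac{8307 \frac{\sqrt{137}}{137}}{11977} - \frac{141}{80} = - \frac{8307 \sqrt{137}}{1640849} - \frac{141}{80} = - \frac{141}{80} - \frac{8307 \sqrt{137}}{1640849}$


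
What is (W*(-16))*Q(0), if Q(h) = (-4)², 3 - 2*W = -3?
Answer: -768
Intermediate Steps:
W = 3 (W = 3/2 - ½*(-3) = 3/2 + 3/2 = 3)
Q(h) = 16
(W*(-16))*Q(0) = (3*(-16))*16 = -48*16 = -768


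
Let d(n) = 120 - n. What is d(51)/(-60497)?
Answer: -69/60497 ≈ -0.0011406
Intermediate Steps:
d(51)/(-60497) = (120 - 1*51)/(-60497) = (120 - 51)*(-1/60497) = 69*(-1/60497) = -69/60497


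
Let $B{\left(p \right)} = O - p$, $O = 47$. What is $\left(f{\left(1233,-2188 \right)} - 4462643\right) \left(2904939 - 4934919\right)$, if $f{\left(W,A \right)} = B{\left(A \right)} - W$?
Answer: $9057041997180$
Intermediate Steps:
$B{\left(p \right)} = 47 - p$
$f{\left(W,A \right)} = 47 - A - W$ ($f{\left(W,A \right)} = \left(47 - A\right) - W = 47 - A - W$)
$\left(f{\left(1233,-2188 \right)} - 4462643\right) \left(2904939 - 4934919\right) = \left(\left(47 - -2188 - 1233\right) - 4462643\right) \left(2904939 - 4934919\right) = \left(\left(47 + 2188 - 1233\right) - 4462643\right) \left(-2029980\right) = \left(1002 - 4462643\right) \left(-2029980\right) = \left(-4461641\right) \left(-2029980\right) = 9057041997180$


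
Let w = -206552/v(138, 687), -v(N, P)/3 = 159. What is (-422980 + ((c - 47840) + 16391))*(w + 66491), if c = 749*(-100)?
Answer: -5632547366237/159 ≈ -3.5425e+10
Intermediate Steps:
c = -74900
v(N, P) = -477 (v(N, P) = -3*159 = -477)
w = 206552/477 (w = -206552/(-477) = -206552*(-1/477) = 206552/477 ≈ 433.02)
(-422980 + ((c - 47840) + 16391))*(w + 66491) = (-422980 + ((-74900 - 47840) + 16391))*(206552/477 + 66491) = (-422980 + (-122740 + 16391))*(31922759/477) = (-422980 - 106349)*(31922759/477) = -529329*31922759/477 = -5632547366237/159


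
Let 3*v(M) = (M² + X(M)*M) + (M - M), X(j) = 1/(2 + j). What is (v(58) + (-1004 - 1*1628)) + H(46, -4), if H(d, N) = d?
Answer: -131791/90 ≈ -1464.3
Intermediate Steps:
v(M) = M²/3 + M/(3*(2 + M)) (v(M) = ((M² + M/(2 + M)) + (M - M))/3 = ((M² + M/(2 + M)) + 0)/3 = (M² + M/(2 + M))/3 = M²/3 + M/(3*(2 + M)))
(v(58) + (-1004 - 1*1628)) + H(46, -4) = ((⅓)*58*(1 + 58*(2 + 58))/(2 + 58) + (-1004 - 1*1628)) + 46 = ((⅓)*58*(1 + 58*60)/60 + (-1004 - 1628)) + 46 = ((⅓)*58*(1/60)*(1 + 3480) - 2632) + 46 = ((⅓)*58*(1/60)*3481 - 2632) + 46 = (100949/90 - 2632) + 46 = -135931/90 + 46 = -131791/90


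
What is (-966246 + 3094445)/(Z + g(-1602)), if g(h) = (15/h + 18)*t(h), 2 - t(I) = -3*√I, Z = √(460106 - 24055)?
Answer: 1136458266/(19214 + 3738*√8899 + 86463*I*√178) ≈ 287.67 - 892.45*I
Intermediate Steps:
Z = 7*√8899 (Z = √436051 = 7*√8899 ≈ 660.34)
t(I) = 2 + 3*√I (t(I) = 2 - (-3)*√I = 2 + 3*√I)
g(h) = (2 + 3*√h)*(18 + 15/h) (g(h) = (15/h + 18)*(2 + 3*√h) = (18 + 15/h)*(2 + 3*√h) = (2 + 3*√h)*(18 + 15/h))
(-966246 + 3094445)/(Z + g(-1602)) = (-966246 + 3094445)/(7*√8899 + 3*(2 + 3*√(-1602))*(5 + 6*(-1602))/(-1602)) = 2128199/(7*√8899 + 3*(-1/1602)*(2 + 3*(3*I*√178))*(5 - 9612)) = 2128199/(7*√8899 + 3*(-1/1602)*(2 + 9*I*√178)*(-9607)) = 2128199/(7*√8899 + (9607/267 + 28821*I*√178/178)) = 2128199/(9607/267 + 7*√8899 + 28821*I*√178/178)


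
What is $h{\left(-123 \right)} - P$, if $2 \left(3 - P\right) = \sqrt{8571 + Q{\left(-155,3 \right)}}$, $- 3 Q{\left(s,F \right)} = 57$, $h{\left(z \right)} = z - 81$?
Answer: $-207 + \sqrt{2138} \approx -160.76$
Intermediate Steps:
$h{\left(z \right)} = -81 + z$
$Q{\left(s,F \right)} = -19$ ($Q{\left(s,F \right)} = \left(- \frac{1}{3}\right) 57 = -19$)
$P = 3 - \sqrt{2138}$ ($P = 3 - \frac{\sqrt{8571 - 19}}{2} = 3 - \frac{\sqrt{8552}}{2} = 3 - \frac{2 \sqrt{2138}}{2} = 3 - \sqrt{2138} \approx -43.239$)
$h{\left(-123 \right)} - P = \left(-81 - 123\right) - \left(3 - \sqrt{2138}\right) = -204 - \left(3 - \sqrt{2138}\right) = -207 + \sqrt{2138}$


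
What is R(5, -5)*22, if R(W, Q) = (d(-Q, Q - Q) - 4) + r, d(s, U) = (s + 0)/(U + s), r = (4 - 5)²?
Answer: -44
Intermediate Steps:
r = 1 (r = (-1)² = 1)
d(s, U) = s/(U + s)
R(W, Q) = -2 (R(W, Q) = ((-Q)/((Q - Q) - Q) - 4) + 1 = ((-Q)/(0 - Q) - 4) + 1 = ((-Q)/((-Q)) - 4) + 1 = ((-Q)*(-1/Q) - 4) + 1 = (1 - 4) + 1 = -3 + 1 = -2)
R(5, -5)*22 = -2*22 = -44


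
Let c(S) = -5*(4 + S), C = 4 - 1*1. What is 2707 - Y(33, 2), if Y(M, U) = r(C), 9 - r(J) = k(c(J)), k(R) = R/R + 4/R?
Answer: 94461/35 ≈ 2698.9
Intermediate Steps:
C = 3 (C = 4 - 1 = 3)
c(S) = -20 - 5*S
k(R) = 1 + 4/R
r(J) = 9 - (-16 - 5*J)/(-20 - 5*J) (r(J) = 9 - (4 + (-20 - 5*J))/(-20 - 5*J) = 9 - (-16 - 5*J)/(-20 - 5*J))
Y(M, U) = 284/35 (Y(M, U) = 4*(41 + 10*3)/(5*(4 + 3)) = (⅘)*(41 + 30)/7 = (⅘)*(⅐)*71 = 284/35)
2707 - Y(33, 2) = 2707 - 1*284/35 = 2707 - 284/35 = 94461/35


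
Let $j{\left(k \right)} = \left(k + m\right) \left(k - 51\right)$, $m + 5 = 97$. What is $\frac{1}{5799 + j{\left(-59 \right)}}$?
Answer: $\frac{1}{2169} \approx 0.00046104$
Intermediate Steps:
$m = 92$ ($m = -5 + 97 = 92$)
$j{\left(k \right)} = \left(-51 + k\right) \left(92 + k\right)$ ($j{\left(k \right)} = \left(k + 92\right) \left(k - 51\right) = \left(92 + k\right) \left(-51 + k\right) = \left(-51 + k\right) \left(92 + k\right)$)
$\frac{1}{5799 + j{\left(-59 \right)}} = \frac{1}{5799 + \left(-4692 + \left(-59\right)^{2} + 41 \left(-59\right)\right)} = \frac{1}{5799 - 3630} = \frac{1}{2169}$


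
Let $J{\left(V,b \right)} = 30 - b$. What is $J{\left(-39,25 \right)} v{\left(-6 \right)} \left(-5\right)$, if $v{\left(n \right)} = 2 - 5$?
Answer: $75$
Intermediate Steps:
$v{\left(n \right)} = -3$
$J{\left(-39,25 \right)} v{\left(-6 \right)} \left(-5\right) = \left(30 - 25\right) \left(\left(-3\right) \left(-5\right)\right) = \left(30 - 25\right) 15 = 5 \cdot 15 = 75$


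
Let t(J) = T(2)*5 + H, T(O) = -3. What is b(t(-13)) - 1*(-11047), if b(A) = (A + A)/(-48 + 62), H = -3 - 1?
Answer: 77310/7 ≈ 11044.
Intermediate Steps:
H = -4
t(J) = -19 (t(J) = -3*5 - 4 = -15 - 4 = -19)
b(A) = A/7 (b(A) = (2*A)/14 = (2*A)*(1/14) = A/7)
b(t(-13)) - 1*(-11047) = (⅐)*(-19) - 1*(-11047) = -19/7 + 11047 = 77310/7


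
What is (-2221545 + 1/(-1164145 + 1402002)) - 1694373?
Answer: -931428507725/237857 ≈ -3.9159e+6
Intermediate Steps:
(-2221545 + 1/(-1164145 + 1402002)) - 1694373 = (-2221545 + 1/237857) - 1694373 = -528410029064/237857 - 1694373 = -931428507725/237857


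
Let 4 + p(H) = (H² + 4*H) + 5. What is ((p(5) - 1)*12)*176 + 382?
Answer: 95422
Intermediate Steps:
p(H) = 1 + H² + 4*H (p(H) = -4 + ((H² + 4*H) + 5) = -4 + (5 + H² + 4*H) = 1 + H² + 4*H)
((p(5) - 1)*12)*176 + 382 = (((1 + 5² + 4*5) - 1)*12)*176 + 382 = (((1 + 25 + 20) - 1)*12)*176 + 382 = ((46 - 1)*12)*176 + 382 = (45*12)*176 + 382 = 540*176 + 382 = 95040 + 382 = 95422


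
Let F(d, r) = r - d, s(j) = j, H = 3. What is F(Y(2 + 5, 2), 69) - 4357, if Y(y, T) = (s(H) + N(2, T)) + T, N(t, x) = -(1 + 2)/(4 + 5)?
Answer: -12878/3 ≈ -4292.7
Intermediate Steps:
N(t, x) = -⅓ (N(t, x) = -3/9 = -1*⅓ = -⅓)
Y(y, T) = 8/3 + T (Y(y, T) = (3 - ⅓) + T = 8/3 + T)
F(Y(2 + 5, 2), 69) - 4357 = (69 - (8/3 + 2)) - 4357 = (69 - 1*14/3) - 4357 = (69 - 14/3) - 4357 = 193/3 - 4357 = -12878/3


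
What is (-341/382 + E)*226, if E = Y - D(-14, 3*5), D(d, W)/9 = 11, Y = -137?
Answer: -10225709/191 ≈ -53538.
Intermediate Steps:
D(d, W) = 99 (D(d, W) = 9*11 = 99)
E = -236 (E = -137 - 1*99 = -137 - 99 = -236)
(-341/382 + E)*226 = (-341/382 - 236)*226 = -90493/382*226 = -10225709/191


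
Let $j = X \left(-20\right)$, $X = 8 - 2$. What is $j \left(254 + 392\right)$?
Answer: $-77520$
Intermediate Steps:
$X = 6$ ($X = 8 - 2 = 6$)
$j = -120$ ($j = 6 \left(-20\right) = -120$)
$j \left(254 + 392\right) = - 120 \left(254 + 392\right) = \left(-120\right) 646 = -77520$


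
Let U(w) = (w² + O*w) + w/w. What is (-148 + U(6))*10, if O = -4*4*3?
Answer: -3990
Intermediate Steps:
O = -48 (O = -16*3 = -48)
U(w) = 1 + w² - 48*w (U(w) = (w² - 48*w) + w/w = (w² - 48*w) + 1 = 1 + w² - 48*w)
(-148 + U(6))*10 = (-148 + (1 + 6² - 48*6))*10 = (-148 + (1 + 36 - 288))*10 = (-148 - 251)*10 = -399*10 = -3990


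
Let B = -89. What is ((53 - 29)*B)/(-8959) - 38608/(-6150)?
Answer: 179512736/27548925 ≈ 6.5161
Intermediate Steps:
((53 - 29)*B)/(-8959) - 38608/(-6150) = ((53 - 29)*(-89))/(-8959) - 38608/(-6150) = (24*(-89))*(-1/8959) - 38608*(-1/6150) = -2136*(-1/8959) + 19304/3075 = 2136/8959 + 19304/3075 = 179512736/27548925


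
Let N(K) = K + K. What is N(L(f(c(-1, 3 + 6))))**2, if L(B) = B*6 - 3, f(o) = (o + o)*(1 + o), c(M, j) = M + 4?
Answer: 79524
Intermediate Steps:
c(M, j) = 4 + M
f(o) = 2*o*(1 + o) (f(o) = (2*o)*(1 + o) = 2*o*(1 + o))
L(B) = -3 + 6*B (L(B) = 6*B - 3 = -3 + 6*B)
N(K) = 2*K
N(L(f(c(-1, 3 + 6))))**2 = (2*(-3 + 6*(2*(4 - 1)*(1 + (4 - 1)))))**2 = (2*(-3 + 6*(2*3*(1 + 3))))**2 = (2*(-3 + 6*(2*3*4)))**2 = (2*(-3 + 6*24))**2 = (2*(-3 + 144))**2 = (2*141)**2 = 282**2 = 79524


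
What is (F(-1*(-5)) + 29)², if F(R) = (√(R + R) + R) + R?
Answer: (39 + √10)² ≈ 1777.7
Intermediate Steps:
F(R) = 2*R + √2*√R (F(R) = (√(2*R) + R) + R = (√2*√R + R) + R = (R + √2*√R) + R = 2*R + √2*√R)
(F(-1*(-5)) + 29)² = ((2*(-1*(-5)) + √2*√(-1*(-5))) + 29)² = ((2*5 + √2*√5) + 29)² = ((10 + √10) + 29)² = (39 + √10)²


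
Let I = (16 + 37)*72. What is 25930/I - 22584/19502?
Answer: 104876579/18604908 ≈ 5.6370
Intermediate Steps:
I = 3816 (I = 53*72 = 3816)
25930/I - 22584/19502 = 25930/3816 - 22584/19502 = 25930*(1/3816) - 22584*1/19502 = 12965/1908 - 11292/9751 = 104876579/18604908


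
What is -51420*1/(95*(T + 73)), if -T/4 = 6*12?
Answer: 10284/4085 ≈ 2.5175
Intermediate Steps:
T = -288 (T = -24*12 = -4*72 = -288)
-51420*1/(95*(T + 73)) = -51420*1/(95*(-288 + 73)) = -51420/((-215*95)) = -51420/(-20425) = -51420*(-1/20425) = 10284/4085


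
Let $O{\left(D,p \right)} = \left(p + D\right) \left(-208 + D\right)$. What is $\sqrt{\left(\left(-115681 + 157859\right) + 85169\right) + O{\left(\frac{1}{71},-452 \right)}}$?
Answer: $\frac{2 \sqrt{278961006}}{71} \approx 470.48$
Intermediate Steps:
$O{\left(D,p \right)} = \left(-208 + D\right) \left(D + p\right)$ ($O{\left(D,p \right)} = \left(D + p\right) \left(-208 + D\right) = \left(-208 + D\right) \left(D + p\right)$)
$\sqrt{\left(\left(-115681 + 157859\right) + 85169\right) + O{\left(\frac{1}{71},-452 \right)}} = \sqrt{\left(\left(-115681 + 157859\right) + 85169\right) + \left(\left(\frac{1}{71}\right)^{2} - \frac{208}{71} - -94016 + \frac{1}{71} \left(-452\right)\right)} = \sqrt{\left(42178 + 85169\right) + \left(\left(\frac{1}{71}\right)^{2} - \frac{208}{71} + 94016 + \frac{1}{71} \left(-452\right)\right)} = \sqrt{127347 + \left(\frac{1}{5041} - \frac{208}{71} + 94016 - \frac{452}{71}\right)} = \sqrt{127347 + \frac{473887797}{5041}} = \sqrt{\frac{1115844024}{5041}} = \frac{2 \sqrt{278961006}}{71}$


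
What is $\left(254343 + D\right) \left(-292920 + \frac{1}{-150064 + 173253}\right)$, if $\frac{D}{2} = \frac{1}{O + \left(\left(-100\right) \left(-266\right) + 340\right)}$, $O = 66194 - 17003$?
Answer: $- \frac{11956929946139113715}{160491069} \approx -7.4502 \cdot 10^{10}$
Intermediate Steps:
$O = 49191$
$D = \frac{2}{76131}$ ($D = \frac{2}{49191 + \left(\left(-100\right) \left(-266\right) + 340\right)} = \frac{2}{49191 + \left(26600 + 340\right)} = \frac{2}{49191 + 26940} = \frac{2}{76131} \approx 2.6271 \cdot 10^{-5}$)
$\left(254343 + D\right) \left(-292920 + \frac{1}{-150064 + 173253}\right) = \left(254343 + \frac{2}{76131}\right) \left(-292920 + \frac{1}{-150064 + 173253}\right) = \frac{19363386935 \left(-292920 + \frac{1}{23189}\right)}{76131} = \frac{19363386935}{76131} \left(- \frac{6792521879}{23189}\right) = - \frac{11956929946139113715}{160491069}$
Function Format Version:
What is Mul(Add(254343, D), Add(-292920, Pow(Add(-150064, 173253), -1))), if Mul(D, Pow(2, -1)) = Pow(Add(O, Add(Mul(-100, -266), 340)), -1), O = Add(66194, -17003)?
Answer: Rational(-11956929946139113715, 160491069) ≈ -7.4502e+10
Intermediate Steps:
O = 49191
D = Rational(2, 76131) (D = Mul(2, Pow(Add(49191, Add(Mul(-100, -266), 340)), -1)) = Mul(2, Pow(Add(49191, Add(26600, 340)), -1)) = Mul(2, Pow(Add(49191, 26940), -1)) = Mul(2, Pow(76131, -1)) = Mul(2, Rational(1, 76131)) = Rational(2, 76131) ≈ 2.6271e-5)
Mul(Add(254343, D), Add(-292920, Pow(Add(-150064, 173253), -1))) = Mul(Add(254343, Rational(2, 76131)), Add(-292920, Pow(Add(-150064, 173253), -1))) = Mul(Rational(19363386935, 76131), Add(-292920, Pow(23189, -1))) = Mul(Rational(19363386935, 76131), Add(-292920, Rational(1, 23189))) = Mul(Rational(19363386935, 76131), Rational(-6792521879, 23189)) = Rational(-11956929946139113715, 160491069)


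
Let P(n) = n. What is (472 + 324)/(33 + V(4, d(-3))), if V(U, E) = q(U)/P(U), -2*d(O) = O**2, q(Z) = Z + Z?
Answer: 796/35 ≈ 22.743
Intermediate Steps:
q(Z) = 2*Z
d(O) = -O**2/2
V(U, E) = 2 (V(U, E) = (2*U)/U = 2)
(472 + 324)/(33 + V(4, d(-3))) = (472 + 324)/(33 + 2) = 796/35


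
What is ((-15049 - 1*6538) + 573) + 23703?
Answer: 2689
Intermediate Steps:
((-15049 - 1*6538) + 573) + 23703 = ((-15049 - 6538) + 573) + 23703 = (-21587 + 573) + 23703 = -21014 + 23703 = 2689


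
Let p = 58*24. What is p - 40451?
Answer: -39059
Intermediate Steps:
p = 1392
p - 40451 = 1392 - 40451 = -39059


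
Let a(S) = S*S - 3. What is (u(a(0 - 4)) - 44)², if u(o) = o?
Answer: 961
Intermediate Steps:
a(S) = -3 + S² (a(S) = S² - 3 = -3 + S²)
(u(a(0 - 4)) - 44)² = ((-3 + (0 - 4)²) - 44)² = ((-3 + (-4)²) - 44)² = ((-3 + 16) - 44)² = (13 - 44)² = (-31)² = 961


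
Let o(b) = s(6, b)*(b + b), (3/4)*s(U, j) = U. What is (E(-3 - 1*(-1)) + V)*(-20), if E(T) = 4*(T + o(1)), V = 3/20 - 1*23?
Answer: -663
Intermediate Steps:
s(U, j) = 4*U/3
o(b) = 16*b (o(b) = ((4/3)*6)*(b + b) = 8*(2*b) = 16*b)
V = -457/20 (V = 3*(1/20) - 23 = 3/20 - 23 = -457/20 ≈ -22.850)
E(T) = 64 + 4*T (E(T) = 4*(T + 16*1) = 4*(T + 16) = 4*(16 + T) = 64 + 4*T)
(E(-3 - 1*(-1)) + V)*(-20) = ((64 + 4*(-3 - 1*(-1))) - 457/20)*(-20) = ((64 + 4*(-3 + 1)) - 457/20)*(-20) = ((64 + 4*(-2)) - 457/20)*(-20) = ((64 - 8) - 457/20)*(-20) = (56 - 457/20)*(-20) = (663/20)*(-20) = -663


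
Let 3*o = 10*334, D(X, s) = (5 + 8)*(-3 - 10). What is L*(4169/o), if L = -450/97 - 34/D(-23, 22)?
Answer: -227477316/13688155 ≈ -16.619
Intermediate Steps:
D(X, s) = -169 (D(X, s) = 13*(-13) = -169)
o = 3340/3 (o = (10*334)/3 = (⅓)*3340 = 3340/3 ≈ 1113.3)
L = -72752/16393 (L = -450/97 - 34/(-169) = -450*1/97 - 34*(-1/169) = -450/97 + 34/169 = -72752/16393 ≈ -4.4380)
L*(4169/o) = -303303088/(16393*3340/3) = -303303088*3/(16393*3340) = -72752/16393*12507/3340 = -227477316/13688155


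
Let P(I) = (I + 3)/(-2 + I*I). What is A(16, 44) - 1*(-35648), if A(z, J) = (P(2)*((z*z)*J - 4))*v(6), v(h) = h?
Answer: 204548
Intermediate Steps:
P(I) = (3 + I)/(-2 + I²)
A(z, J) = -60 + 15*J*z² (A(z, J) = (((3 + 2)/(-2 + 2²))*((z*z)*J - 4))*6 = ((5/(-2 + 4))*(z²*J - 4))*6 = ((5/2)*(J*z² - 4))*6 = (((½)*5)*(-4 + J*z²))*6 = (5*(-4 + J*z²)/2)*6 = (-10 + 5*J*z²/2)*6 = -60 + 15*J*z²)
A(16, 44) - 1*(-35648) = (-60 + 15*44*16²) - 1*(-35648) = (-60 + 15*44*256) + 35648 = (-60 + 168960) + 35648 = 168900 + 35648 = 204548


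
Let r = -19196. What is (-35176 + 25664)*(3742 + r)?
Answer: 146998448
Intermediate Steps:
(-35176 + 25664)*(3742 + r) = (-35176 + 25664)*(3742 - 19196) = -9512*(-15454) = 146998448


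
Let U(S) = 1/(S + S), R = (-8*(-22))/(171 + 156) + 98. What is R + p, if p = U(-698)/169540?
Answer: 7626233360153/77393653680 ≈ 98.538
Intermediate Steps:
R = 32222/327 (R = 176/327 + 98 = 32222/327 ≈ 98.538)
U(S) = 1/(2*S)
p = -1/236677840 (p = ((½)/(-698))/169540 = ((½)*(-1/698))*(1/169540) = -1/1396*1/169540 = -1/236677840 ≈ -4.2252e-9)
R + p = 32222/327 - 1/236677840 = 7626233360153/77393653680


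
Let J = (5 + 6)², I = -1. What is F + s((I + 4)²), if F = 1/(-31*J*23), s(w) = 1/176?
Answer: 7827/1380368 ≈ 0.0056702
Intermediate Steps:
J = 121 (J = 11² = 121)
s(w) = 1/176
F = -1/86273 (F = 1/(-31*121*23) = 1/(-3751*23) = 1/(-86273) = -1/86273 ≈ -1.1591e-5)
F + s((I + 4)²) = -1/86273 + 1/176 = 7827/1380368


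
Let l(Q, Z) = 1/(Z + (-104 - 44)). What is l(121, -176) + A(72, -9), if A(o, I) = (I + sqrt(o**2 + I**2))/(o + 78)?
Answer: -511/8100 + 3*sqrt(65)/50 ≈ 0.42065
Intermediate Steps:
A(o, I) = (I + sqrt(I**2 + o**2))/(78 + o)
l(Q, Z) = 1/(-148 + Z) (l(Q, Z) = 1/(Z - 148) = 1/(-148 + Z))
l(121, -176) + A(72, -9) = 1/(-148 - 176) + (-9 + sqrt((-9)**2 + 72**2))/(78 + 72) = 1/(-324) + (-9 + sqrt(81 + 5184))/150 = -1/324 + (-9 + sqrt(5265))/150 = -1/324 + (-9 + 9*sqrt(65))/150 = -1/324 + (-3/50 + 3*sqrt(65)/50) = -511/8100 + 3*sqrt(65)/50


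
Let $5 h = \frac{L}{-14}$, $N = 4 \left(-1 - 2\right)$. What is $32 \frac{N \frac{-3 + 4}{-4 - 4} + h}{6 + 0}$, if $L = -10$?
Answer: $\frac{184}{21} \approx 8.7619$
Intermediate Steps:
$N = -12$ ($N = 4 \left(-3\right) = -12$)
$h = \frac{1}{7}$ ($h = \frac{\left(-10\right) \frac{1}{-14}}{5} = \frac{\left(-10\right) \left(- \frac{1}{14}\right)}{5} = \frac{1}{5} \cdot \frac{5}{7} = \frac{1}{7} \approx 0.14286$)
$32 \frac{N \frac{-3 + 4}{-4 - 4} + h}{6 + 0} = 32 \frac{- 12 \frac{-3 + 4}{-4 - 4} + \frac{1}{7}}{6 + 0} = 32 \frac{- 12 \cdot 1 \frac{1}{-8} + \frac{1}{7}}{6} = 32 \left(- 12 \cdot 1 \left(- \frac{1}{8}\right) + \frac{1}{7}\right) \frac{1}{6} = 32 \left(\left(-12\right) \left(- \frac{1}{8}\right) + \frac{1}{7}\right) \frac{1}{6} = 32 \left(\frac{3}{2} + \frac{1}{7}\right) \frac{1}{6} = 32 \cdot \frac{23}{14} \cdot \frac{1}{6} = 32 \cdot \frac{23}{84} = \frac{184}{21}$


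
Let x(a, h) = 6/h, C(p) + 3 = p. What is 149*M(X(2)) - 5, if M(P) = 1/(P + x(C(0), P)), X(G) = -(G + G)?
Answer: -353/11 ≈ -32.091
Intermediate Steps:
C(p) = -3 + p
X(G) = -2*G
M(P) = 1/(P + 6/P)
149*M(X(2)) - 5 = 149*((-2*2)/(6 + (-2*2)²)) - 5 = 149*(-4/(6 + (-4)²)) - 5 = 149*(-4/(6 + 16)) - 5 = 149*(-4/22) - 5 = 149*(-4*1/22) - 5 = 149*(-2/11) - 5 = -298/11 - 5 = -353/11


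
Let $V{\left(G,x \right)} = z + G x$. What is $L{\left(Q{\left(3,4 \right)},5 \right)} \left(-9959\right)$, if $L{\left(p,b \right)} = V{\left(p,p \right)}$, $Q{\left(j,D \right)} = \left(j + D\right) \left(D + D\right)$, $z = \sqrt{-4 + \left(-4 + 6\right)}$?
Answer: $-31231424 - 9959 i \sqrt{2} \approx -3.1231 \cdot 10^{7} - 14084.0 i$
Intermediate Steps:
$z = i \sqrt{2}$ ($z = \sqrt{-4 + 2} = \sqrt{-2} = i \sqrt{2} \approx 1.4142 i$)
$Q{\left(j,D \right)} = 2 D \left(D + j\right)$ ($Q{\left(j,D \right)} = \left(D + j\right) 2 D = 2 D \left(D + j\right)$)
$V{\left(G,x \right)} = i \sqrt{2} + G x$
$L{\left(p,b \right)} = p^{2} + i \sqrt{2}$ ($L{\left(p,b \right)} = i \sqrt{2} + p p = i \sqrt{2} + p^{2} = p^{2} + i \sqrt{2}$)
$L{\left(Q{\left(3,4 \right)},5 \right)} \left(-9959\right) = \left(\left(2 \cdot 4 \left(4 + 3\right)\right)^{2} + i \sqrt{2}\right) \left(-9959\right) = \left(\left(2 \cdot 4 \cdot 7\right)^{2} + i \sqrt{2}\right) \left(-9959\right) = \left(56^{2} + i \sqrt{2}\right) \left(-9959\right) = \left(3136 + i \sqrt{2}\right) \left(-9959\right) = -31231424 - 9959 i \sqrt{2}$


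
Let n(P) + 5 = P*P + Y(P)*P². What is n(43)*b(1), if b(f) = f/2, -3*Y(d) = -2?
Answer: 4615/3 ≈ 1538.3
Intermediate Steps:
Y(d) = ⅔ (Y(d) = -⅓*(-2) = ⅔)
b(f) = f/2
n(P) = -5 + 5*P²/3 (n(P) = -5 + (P*P + 2*P²/3) = -5 + (P² + 2*P²/3) = -5 + 5*P²/3)
n(43)*b(1) = (-5 + (5/3)*43²)*((½)*1) = (-5 + (5/3)*1849)*(½) = (-5 + 9245/3)*(½) = (9230/3)*(½) = 4615/3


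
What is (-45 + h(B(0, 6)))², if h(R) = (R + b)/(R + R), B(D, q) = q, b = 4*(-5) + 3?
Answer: 303601/144 ≈ 2108.3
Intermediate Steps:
b = -17 (b = -20 + 3 = -17)
h(R) = (-17 + R)/(2*R) (h(R) = (R - 17)/(R + R) = (-17 + R)/((2*R)) = (-17 + R)*(1/(2*R)) = (-17 + R)/(2*R))
(-45 + h(B(0, 6)))² = (-45 + (½)*(-17 + 6)/6)² = (-45 + (½)*(⅙)*(-11))² = (-45 - 11/12)² = (-551/12)² = 303601/144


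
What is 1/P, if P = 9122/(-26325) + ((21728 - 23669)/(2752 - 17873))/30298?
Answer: -12060431726850/4179066024251 ≈ -2.8859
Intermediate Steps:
P = -4179066024251/12060431726850 (P = 9122*(-1/26325) - 1941/(-15121)*(1/30298) = -9122/26325 - 1941*(-1/15121)*(1/30298) = -9122/26325 + (1941/15121)*(1/30298) = -9122/26325 + 1941/458136058 = -4179066024251/12060431726850 ≈ -0.34651)
1/P = 1/(-4179066024251/12060431726850) = -12060431726850/4179066024251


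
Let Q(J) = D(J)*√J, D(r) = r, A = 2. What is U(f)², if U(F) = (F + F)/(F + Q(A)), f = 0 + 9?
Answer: 28836/5329 - 11664*√2/5329 ≈ 2.3157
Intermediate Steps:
Q(J) = J^(3/2) (Q(J) = J*√J = J^(3/2))
f = 9
U(F) = 2*F/(F + 2*√2) (U(F) = (F + F)/(F + 2^(3/2)) = (2*F)/(F + 2*√2) = 2*F/(F + 2*√2))
U(f)² = (2*9/(9 + 2*√2))² = (18/(9 + 2*√2))² = 324/(9 + 2*√2)²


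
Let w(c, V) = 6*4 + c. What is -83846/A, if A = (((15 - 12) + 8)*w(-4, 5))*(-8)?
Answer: 41923/880 ≈ 47.640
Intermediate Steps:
w(c, V) = 24 + c
A = -1760 (A = (((15 - 12) + 8)*(24 - 4))*(-8) = ((3 + 8)*20)*(-8) = (11*20)*(-8) = 220*(-8) = -1760)
-83846/A = -83846/(-1760) = -83846*(-1/1760) = 41923/880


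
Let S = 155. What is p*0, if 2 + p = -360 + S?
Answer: 0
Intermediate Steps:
p = -207 (p = -2 + (-360 + 155) = -2 - 205 = -207)
p*0 = -207*0 = 0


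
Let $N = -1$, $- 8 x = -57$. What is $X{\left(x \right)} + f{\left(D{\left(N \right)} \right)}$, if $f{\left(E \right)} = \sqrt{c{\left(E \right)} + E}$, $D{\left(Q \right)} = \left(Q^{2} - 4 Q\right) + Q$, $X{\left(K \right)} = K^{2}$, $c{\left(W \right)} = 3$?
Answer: $\frac{3249}{64} + \sqrt{7} \approx 53.411$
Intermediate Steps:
$x = \frac{57}{8}$ ($x = \left(- \frac{1}{8}\right) \left(-57\right) = \frac{57}{8} \approx 7.125$)
$D{\left(Q \right)} = Q^{2} - 3 Q$
$f{\left(E \right)} = \sqrt{3 + E}$
$X{\left(x \right)} + f{\left(D{\left(N \right)} \right)} = \left(\frac{57}{8}\right)^{2} + \sqrt{3 - \left(-3 - 1\right)} = \frac{3249}{64} + \sqrt{3 - -4} = \frac{3249}{64} + \sqrt{3 + 4} = \frac{3249}{64} + \sqrt{7}$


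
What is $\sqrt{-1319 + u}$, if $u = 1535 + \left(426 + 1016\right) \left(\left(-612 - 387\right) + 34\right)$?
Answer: $i \sqrt{1391314} \approx 1179.5 i$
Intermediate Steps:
$u = -1389995$ ($u = 1535 + 1442 \left(-999 + 34\right) = 1535 + 1442 \left(-965\right) = 1535 - 1391530 = -1389995$)
$\sqrt{-1319 + u} = \sqrt{-1319 - 1389995} = \sqrt{-1391314} = i \sqrt{1391314}$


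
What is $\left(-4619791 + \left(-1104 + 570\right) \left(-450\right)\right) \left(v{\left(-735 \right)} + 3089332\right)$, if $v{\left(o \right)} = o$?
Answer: $-13526482764127$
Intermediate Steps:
$\left(-4619791 + \left(-1104 + 570\right) \left(-450\right)\right) \left(v{\left(-735 \right)} + 3089332\right) = \left(-4619791 + \left(-1104 + 570\right) \left(-450\right)\right) \left(-735 + 3089332\right) = \left(-4619791 - -240300\right) 3088597 = \left(-4619791 + 240300\right) 3088597 = \left(-4379491\right) 3088597 = -13526482764127$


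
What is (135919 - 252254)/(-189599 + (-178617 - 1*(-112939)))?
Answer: 116335/255277 ≈ 0.45572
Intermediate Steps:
(135919 - 252254)/(-189599 + (-178617 - 1*(-112939))) = -116335/(-189599 + (-178617 + 112939)) = -116335/(-189599 - 65678) = -116335/(-255277) = -116335*(-1/255277) = 116335/255277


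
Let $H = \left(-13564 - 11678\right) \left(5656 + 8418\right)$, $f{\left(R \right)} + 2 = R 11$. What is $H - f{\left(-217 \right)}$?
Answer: $-355253519$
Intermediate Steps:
$f{\left(R \right)} = -2 + 11 R$ ($f{\left(R \right)} = -2 + R 11 = -2 + 11 R$)
$H = -355255908$ ($H = \left(-25242\right) 14074 = -355255908$)
$H - f{\left(-217 \right)} = -355255908 - \left(-2 + 11 \left(-217\right)\right) = -355255908 - \left(-2 - 2387\right) = -355255908 - -2389 = -355255908 + 2389 = -355253519$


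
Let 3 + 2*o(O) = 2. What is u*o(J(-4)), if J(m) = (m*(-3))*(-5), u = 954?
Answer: -477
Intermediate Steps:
J(m) = 15*m (J(m) = -3*m*(-5) = 15*m)
o(O) = -½ (o(O) = -3/2 + (½)*2 = -3/2 + 1 = -½)
u*o(J(-4)) = 954*(-½) = -477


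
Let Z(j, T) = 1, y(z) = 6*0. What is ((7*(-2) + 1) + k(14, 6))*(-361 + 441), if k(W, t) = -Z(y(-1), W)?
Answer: -1120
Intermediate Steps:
y(z) = 0
k(W, t) = -1 (k(W, t) = -1*1 = -1)
((7*(-2) + 1) + k(14, 6))*(-361 + 441) = ((7*(-2) + 1) - 1)*(-361 + 441) = ((-14 + 1) - 1)*80 = (-13 - 1)*80 = -14*80 = -1120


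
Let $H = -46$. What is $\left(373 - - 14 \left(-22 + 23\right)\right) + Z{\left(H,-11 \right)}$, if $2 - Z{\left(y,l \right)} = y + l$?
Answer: $446$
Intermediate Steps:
$Z{\left(y,l \right)} = 2 - l - y$ ($Z{\left(y,l \right)} = 2 - \left(y + l\right) = 2 - \left(l + y\right) = 2 - l - y$)
$\left(373 - - 14 \left(-22 + 23\right)\right) + Z{\left(H,-11 \right)} = \left(373 - - 14 \left(-22 + 23\right)\right) - -59 = \left(373 - \left(-14\right) 1\right) + \left(2 + 11 + 46\right) = \left(373 - -14\right) + 59 = \left(373 + 14\right) + 59 = 387 + 59 = 446$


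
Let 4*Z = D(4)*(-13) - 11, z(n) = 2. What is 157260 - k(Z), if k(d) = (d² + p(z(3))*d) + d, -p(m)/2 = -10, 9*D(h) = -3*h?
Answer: 22640291/144 ≈ 1.5722e+5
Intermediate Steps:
D(h) = -h/3 (D(h) = (-3*h)/9 = -h/3)
p(m) = 20 (p(m) = -2*(-10) = 20)
Z = 19/12 (Z = (-⅓*4*(-13) - 11)/4 = (-4/3*(-13) - 11)/4 = (52/3 - 11)/4 = (¼)*(19/3) = 19/12 ≈ 1.5833)
k(d) = d² + 21*d (k(d) = (d² + 20*d) + d = d² + 21*d)
157260 - k(Z) = 157260 - 19*(21 + 19/12)/12 = 157260 - 19*271/(12*12) = 157260 - 1*5149/144 = 157260 - 5149/144 = 22640291/144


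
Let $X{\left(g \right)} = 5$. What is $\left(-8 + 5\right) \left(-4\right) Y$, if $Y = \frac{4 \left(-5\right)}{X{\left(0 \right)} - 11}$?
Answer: $40$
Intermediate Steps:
$Y = \frac{10}{3}$ ($Y = \frac{4 \left(-5\right)}{5 - 11} = - \frac{20}{-6} = \left(-20\right) \left(- \frac{1}{6}\right) = \frac{10}{3} \approx 3.3333$)
$\left(-8 + 5\right) \left(-4\right) Y = \left(-8 + 5\right) \left(-4\right) \frac{10}{3} = \left(-3\right) \left(-4\right) \frac{10}{3} = 12 \cdot \frac{10}{3} = 40$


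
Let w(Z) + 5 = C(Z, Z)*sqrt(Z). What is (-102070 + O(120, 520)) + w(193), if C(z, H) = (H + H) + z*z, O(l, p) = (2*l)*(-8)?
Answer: -103995 + 37635*sqrt(193) ≈ 4.1885e+5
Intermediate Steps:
O(l, p) = -16*l
C(z, H) = z**2 + 2*H (C(z, H) = 2*H + z**2 = z**2 + 2*H)
w(Z) = -5 + sqrt(Z)*(Z**2 + 2*Z) (w(Z) = -5 + (Z**2 + 2*Z)*sqrt(Z) = -5 + sqrt(Z)*(Z**2 + 2*Z))
(-102070 + O(120, 520)) + w(193) = (-102070 - 16*120) + (-5 + 193**(3/2)*(2 + 193)) = (-102070 - 1920) + (-5 + (193*sqrt(193))*195) = -103990 + (-5 + 37635*sqrt(193)) = -103995 + 37635*sqrt(193)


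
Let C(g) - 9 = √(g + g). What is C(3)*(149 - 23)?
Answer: 1134 + 126*√6 ≈ 1442.6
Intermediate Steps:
C(g) = 9 + √2*√g (C(g) = 9 + √(g + g) = 9 + √(2*g) = 9 + √2*√g)
C(3)*(149 - 23) = (9 + √2*√3)*(149 - 23) = (9 + √6)*126 = 1134 + 126*√6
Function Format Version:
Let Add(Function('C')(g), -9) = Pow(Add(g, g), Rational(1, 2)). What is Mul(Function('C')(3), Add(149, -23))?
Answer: Add(1134, Mul(126, Pow(6, Rational(1, 2)))) ≈ 1442.6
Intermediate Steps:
Function('C')(g) = Add(9, Mul(Pow(2, Rational(1, 2)), Pow(g, Rational(1, 2)))) (Function('C')(g) = Add(9, Pow(Add(g, g), Rational(1, 2))) = Add(9, Pow(Mul(2, g), Rational(1, 2))) = Add(9, Mul(Pow(2, Rational(1, 2)), Pow(g, Rational(1, 2)))))
Mul(Function('C')(3), Add(149, -23)) = Mul(Add(9, Mul(Pow(2, Rational(1, 2)), Pow(3, Rational(1, 2)))), Add(149, -23)) = Mul(Add(9, Pow(6, Rational(1, 2))), 126) = Add(1134, Mul(126, Pow(6, Rational(1, 2))))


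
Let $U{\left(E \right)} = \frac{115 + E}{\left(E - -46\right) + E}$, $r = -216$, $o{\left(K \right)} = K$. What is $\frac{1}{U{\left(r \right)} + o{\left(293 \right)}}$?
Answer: $\frac{386}{113199} \approx 0.0034099$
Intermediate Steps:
$U{\left(E \right)} = \frac{115 + E}{46 + 2 E}$ ($U{\left(E \right)} = \frac{115 + E}{\left(E + 46\right) + E} = \frac{115 + E}{\left(46 + E\right) + E} = \frac{115 + E}{46 + 2 E}$)
$\frac{1}{U{\left(r \right)} + o{\left(293 \right)}} = \frac{1}{\frac{115 - 216}{2 \left(23 - 216\right)} + 293} = \frac{1}{\frac{1}{2} \frac{1}{-193} \left(-101\right) + 293} = \frac{1}{\frac{1}{2} \left(- \frac{1}{193}\right) \left(-101\right) + 293} = \frac{1}{\frac{101}{386} + 293} = \frac{1}{\frac{113199}{386}} = \frac{386}{113199}$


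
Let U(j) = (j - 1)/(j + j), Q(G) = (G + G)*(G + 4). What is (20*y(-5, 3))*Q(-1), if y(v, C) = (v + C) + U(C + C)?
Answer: 190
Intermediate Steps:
Q(G) = 2*G*(4 + G) (Q(G) = (2*G)*(4 + G) = 2*G*(4 + G))
U(j) = (-1 + j)/(2*j) (U(j) = (-1 + j)/((2*j)) = (-1 + j)*(1/(2*j)) = (-1 + j)/(2*j))
y(v, C) = C + v + (-1 + 2*C)/(4*C) (y(v, C) = (v + C) + (-1 + (C + C))/(2*(C + C)) = (C + v) + (-1 + 2*C)/(2*((2*C))) = (C + v) + (1/(2*C))*(-1 + 2*C)/2 = (C + v) + (-1 + 2*C)/(4*C) = C + v + (-1 + 2*C)/(4*C))
(20*y(-5, 3))*Q(-1) = (20*(½ + 3 - 5 - ¼/3))*(2*(-1)*(4 - 1)) = (20*(½ + 3 - 5 - ¼*⅓))*(2*(-1)*3) = (20*(½ + 3 - 5 - 1/12))*(-6) = (20*(-19/12))*(-6) = -95/3*(-6) = 190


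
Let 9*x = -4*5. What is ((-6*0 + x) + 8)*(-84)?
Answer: -1456/3 ≈ -485.33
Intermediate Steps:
x = -20/9 (x = (-4*5)/9 = (⅑)*(-20) = -20/9 ≈ -2.2222)
((-6*0 + x) + 8)*(-84) = ((-6*0 - 20/9) + 8)*(-84) = ((0 - 20/9) + 8)*(-84) = (-20/9 + 8)*(-84) = (52/9)*(-84) = -1456/3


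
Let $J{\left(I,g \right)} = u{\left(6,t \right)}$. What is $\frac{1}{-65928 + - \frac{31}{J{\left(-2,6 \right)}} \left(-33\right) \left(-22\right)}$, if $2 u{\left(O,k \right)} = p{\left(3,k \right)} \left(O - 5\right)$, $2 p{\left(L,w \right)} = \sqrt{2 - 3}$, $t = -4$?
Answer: $- \frac{2747}{518784240} - \frac{3751 i}{518784240} \approx -5.2951 \cdot 10^{-6} - 7.2304 \cdot 10^{-6} i$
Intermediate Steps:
$p{\left(L,w \right)} = \frac{i}{2}$ ($p{\left(L,w \right)} = \frac{\sqrt{2 - 3}}{2} = \frac{\sqrt{-1}}{2} = \frac{i}{2}$)
$u{\left(O,k \right)} = \frac{i \left(-5 + O\right)}{4}$ ($u{\left(O,k \right)} = \frac{\frac{i}{2} \left(O - 5\right)}{2} = \frac{\frac{i}{2} \left(-5 + O\right)}{2} = \frac{\frac{1}{2} i \left(-5 + O\right)}{2} = \frac{i \left(-5 + O\right)}{4}$)
$J{\left(I,g \right)} = \frac{i}{4}$ ($J{\left(I,g \right)} = \frac{i \left(-5 + 6\right)}{4} = \frac{1}{4} i 1 = \frac{i}{4}$)
$\frac{1}{-65928 + - \frac{31}{J{\left(-2,6 \right)}} \left(-33\right) \left(-22\right)} = \frac{1}{-65928 + - \frac{31}{\frac{1}{4} i} \left(-33\right) \left(-22\right)} = \frac{1}{-65928 + - 31 \left(- 4 i\right) \left(-33\right) \left(-22\right)} = \frac{1}{-65928 + 124 i \left(-33\right) \left(-22\right)} = \frac{1}{-65928 + - 4092 i \left(-22\right)} = \frac{1}{-65928 + 90024 i} = \frac{-65928 - 90024 i}{12450821760}$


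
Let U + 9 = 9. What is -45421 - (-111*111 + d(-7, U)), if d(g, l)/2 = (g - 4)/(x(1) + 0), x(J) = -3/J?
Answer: -99322/3 ≈ -33107.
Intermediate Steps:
U = 0 (U = -9 + 9 = 0)
d(g, l) = 8/3 - 2*g/3 (d(g, l) = 2*((g - 4)/(-3/1 + 0)) = 2*((-4 + g)/(-3*1 + 0)) = 2*((-4 + g)/(-3 + 0)) = 2*((-4 + g)/(-3)) = 2*((-4 + g)*(-⅓)) = 2*(4/3 - g/3) = 8/3 - 2*g/3)
-45421 - (-111*111 + d(-7, U)) = -45421 - (-111*111 + (8/3 - ⅔*(-7))) = -45421 - (-12321 + (8/3 + 14/3)) = -45421 - (-12321 + 22/3) = -45421 - 1*(-36941/3) = -45421 + 36941/3 = -99322/3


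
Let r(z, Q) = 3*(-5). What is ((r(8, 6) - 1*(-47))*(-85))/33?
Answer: -2720/33 ≈ -82.424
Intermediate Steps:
r(z, Q) = -15
((r(8, 6) - 1*(-47))*(-85))/33 = ((-15 - 1*(-47))*(-85))/33 = ((-15 + 47)*(-85))*(1/33) = (32*(-85))*(1/33) = -2720*1/33 = -2720/33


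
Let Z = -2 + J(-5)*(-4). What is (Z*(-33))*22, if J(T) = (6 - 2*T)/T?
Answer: -39204/5 ≈ -7840.8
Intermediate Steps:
J(T) = (6 - 2*T)/T
Z = 54/5 (Z = -2 + (-2 + 6/(-5))*(-4) = -2 + (-2 + 6*(-1/5))*(-4) = -2 + (-2 - 6/5)*(-4) = -2 - 16/5*(-4) = -2 + 64/5 = 54/5 ≈ 10.800)
(Z*(-33))*22 = ((54/5)*(-33))*22 = -1782/5*22 = -39204/5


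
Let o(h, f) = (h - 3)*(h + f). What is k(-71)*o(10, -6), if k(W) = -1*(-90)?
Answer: 2520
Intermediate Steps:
k(W) = 90
o(h, f) = (-3 + h)*(f + h)
k(-71)*o(10, -6) = 90*(10² - 3*(-6) - 3*10 - 6*10) = 90*(100 + 18 - 30 - 60) = 90*28 = 2520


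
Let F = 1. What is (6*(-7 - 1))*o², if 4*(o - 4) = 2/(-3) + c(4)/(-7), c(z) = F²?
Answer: -101761/147 ≈ -692.25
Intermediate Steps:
c(z) = 1 (c(z) = 1² = 1)
o = 319/84 (o = 4 + (2/(-3) + 1/(-7))/4 = 4 + (2*(-⅓) + 1*(-⅐))/4 = 4 + (-⅔ - ⅐)/4 = 4 + (¼)*(-17/21) = 4 - 17/84 = 319/84 ≈ 3.7976)
(6*(-7 - 1))*o² = (6*(-7 - 1))*(319/84)² = (6*(-8))*(101761/7056) = -48*101761/7056 = -101761/147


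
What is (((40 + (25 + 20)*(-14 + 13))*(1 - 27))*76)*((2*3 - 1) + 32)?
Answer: 365560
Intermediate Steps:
(((40 + (25 + 20)*(-14 + 13))*(1 - 27))*76)*((2*3 - 1) + 32) = (((40 + 45*(-1))*(-26))*76)*((6 - 1) + 32) = (((40 - 45)*(-26))*76)*(5 + 32) = (-5*(-26)*76)*37 = (130*76)*37 = 9880*37 = 365560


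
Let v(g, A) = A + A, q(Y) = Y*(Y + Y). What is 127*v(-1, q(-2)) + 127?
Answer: 2159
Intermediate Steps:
q(Y) = 2*Y² (q(Y) = Y*(2*Y) = 2*Y²)
v(g, A) = 2*A
127*v(-1, q(-2)) + 127 = 127*(2*(2*(-2)²)) + 127 = 127*(2*(2*4)) + 127 = 127*(2*8) + 127 = 127*16 + 127 = 2032 + 127 = 2159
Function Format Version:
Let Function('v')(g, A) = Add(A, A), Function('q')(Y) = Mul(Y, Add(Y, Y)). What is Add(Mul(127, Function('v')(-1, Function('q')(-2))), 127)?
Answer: 2159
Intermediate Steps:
Function('q')(Y) = Mul(2, Pow(Y, 2)) (Function('q')(Y) = Mul(Y, Mul(2, Y)) = Mul(2, Pow(Y, 2)))
Function('v')(g, A) = Mul(2, A)
Add(Mul(127, Function('v')(-1, Function('q')(-2))), 127) = Add(Mul(127, Mul(2, Mul(2, Pow(-2, 2)))), 127) = Add(Mul(127, Mul(2, Mul(2, 4))), 127) = Add(Mul(127, Mul(2, 8)), 127) = Add(Mul(127, 16), 127) = Add(2032, 127) = 2159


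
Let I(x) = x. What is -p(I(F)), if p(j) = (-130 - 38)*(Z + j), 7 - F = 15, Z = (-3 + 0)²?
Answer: 168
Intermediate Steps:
Z = 9 (Z = (-3)² = 9)
F = -8 (F = 7 - 1*15 = 7 - 15 = -8)
p(j) = -1512 - 168*j (p(j) = (-130 - 38)*(9 + j) = -168*(9 + j) = -1512 - 168*j)
-p(I(F)) = -(-1512 - 168*(-8)) = -(-1512 + 1344) = -1*(-168) = 168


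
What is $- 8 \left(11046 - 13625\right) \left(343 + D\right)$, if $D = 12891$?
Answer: $273043888$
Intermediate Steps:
$- 8 \left(11046 - 13625\right) \left(343 + D\right) = - 8 \left(11046 - 13625\right) \left(343 + 12891\right) = - 8 \left(\left(-2579\right) 13234\right) = \left(-8\right) \left(-34130486\right) = 273043888$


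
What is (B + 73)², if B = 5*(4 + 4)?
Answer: 12769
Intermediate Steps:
B = 40 (B = 5*8 = 40)
(B + 73)² = (40 + 73)² = 113² = 12769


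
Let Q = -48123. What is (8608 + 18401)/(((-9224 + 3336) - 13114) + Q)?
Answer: -9003/22375 ≈ -0.40237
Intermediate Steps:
(8608 + 18401)/(((-9224 + 3336) - 13114) + Q) = (8608 + 18401)/(((-9224 + 3336) - 13114) - 48123) = 27009/((-5888 - 13114) - 48123) = 27009/(-19002 - 48123) = 27009/(-67125) = 27009*(-1/67125) = -9003/22375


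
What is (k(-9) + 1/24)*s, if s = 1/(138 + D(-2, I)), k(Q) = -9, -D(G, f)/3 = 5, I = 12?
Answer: -215/2952 ≈ -0.072832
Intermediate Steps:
D(G, f) = -15 (D(G, f) = -3*5 = -15)
s = 1/123 (s = 1/(138 - 15) = 1/123 ≈ 0.0081301)
(k(-9) + 1/24)*s = (-9 + 1/24)*(1/123) = -215/24*1/123 = -215/2952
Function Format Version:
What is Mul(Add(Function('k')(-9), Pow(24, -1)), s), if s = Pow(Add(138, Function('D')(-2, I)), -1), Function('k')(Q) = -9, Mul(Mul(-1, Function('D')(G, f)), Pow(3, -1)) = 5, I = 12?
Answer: Rational(-215, 2952) ≈ -0.072832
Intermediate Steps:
Function('D')(G, f) = -15 (Function('D')(G, f) = Mul(-3, 5) = -15)
s = Rational(1, 123) (s = Pow(Add(138, -15), -1) = Pow(123, -1) = Rational(1, 123) ≈ 0.0081301)
Mul(Add(Function('k')(-9), Pow(24, -1)), s) = Mul(Add(-9, Pow(24, -1)), Rational(1, 123)) = Mul(Add(-9, Rational(1, 24)), Rational(1, 123)) = Mul(Rational(-215, 24), Rational(1, 123)) = Rational(-215, 2952)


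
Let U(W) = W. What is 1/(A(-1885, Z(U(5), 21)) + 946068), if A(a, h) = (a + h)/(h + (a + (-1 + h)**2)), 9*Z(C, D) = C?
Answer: 9539/9024552192 ≈ 1.0570e-6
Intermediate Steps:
Z(C, D) = C/9
A(a, h) = (a + h)/(a + h + (-1 + h)**2)
1/(A(-1885, Z(U(5), 21)) + 946068) = 1/((-1885 + (1/9)*5)/(-1885 + (1/9)*5 + (-1 + (1/9)*5)**2) + 946068) = 1/((-1885 + 5/9)/(-1885 + 5/9 + (-1 + 5/9)**2) + 946068) = 1/(-16960/9/(-1885 + 5/9 + (-4/9)**2) + 946068) = 1/(-16960/9/(-1885 + 5/9 + 16/81) + 946068) = 1/(-16960/9/(-152624/81) + 946068) = 1/(-81/152624*(-16960/9) + 946068) = 1/(9540/9539 + 946068) = 1/(9024552192/9539) = 9539/9024552192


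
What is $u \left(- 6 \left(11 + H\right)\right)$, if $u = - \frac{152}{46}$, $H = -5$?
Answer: $\frac{2736}{23} \approx 118.96$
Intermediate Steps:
$u = - \frac{76}{23}$ ($u = \left(-152\right) \frac{1}{46} = - \frac{76}{23} \approx -3.3043$)
$u \left(- 6 \left(11 + H\right)\right) = - \frac{76 \left(- 6 \left(11 - 5\right)\right)}{23} = - \frac{76 \left(\left(-6\right) 6\right)}{23} = \left(- \frac{76}{23}\right) \left(-36\right) = \frac{2736}{23}$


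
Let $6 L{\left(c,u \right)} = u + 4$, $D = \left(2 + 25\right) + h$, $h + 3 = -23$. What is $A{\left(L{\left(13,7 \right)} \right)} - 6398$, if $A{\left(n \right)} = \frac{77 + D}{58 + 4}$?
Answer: $- \frac{198299}{31} \approx -6396.7$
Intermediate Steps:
$h = -26$ ($h = -3 - 23 = -26$)
$D = 1$ ($D = \left(2 + 25\right) - 26 = 27 - 26 = 1$)
$L{\left(c,u \right)} = \frac{2}{3} + \frac{u}{6}$ ($L{\left(c,u \right)} = \frac{u + 4}{6} = \frac{4 + u}{6} = \frac{2}{3} + \frac{u}{6}$)
$A{\left(n \right)} = \frac{39}{31}$ ($A{\left(n \right)} = \frac{77 + 1}{58 + 4} = \frac{78}{62} = 78 \cdot \frac{1}{62} = \frac{39}{31}$)
$A{\left(L{\left(13,7 \right)} \right)} - 6398 = \frac{39}{31} - 6398 = - \frac{198299}{31}$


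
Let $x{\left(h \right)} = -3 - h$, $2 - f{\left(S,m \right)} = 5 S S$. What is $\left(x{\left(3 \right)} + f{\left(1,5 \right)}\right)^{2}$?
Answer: $81$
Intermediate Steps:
$f{\left(S,m \right)} = 2 - 5 S^{2}$ ($f{\left(S,m \right)} = 2 - 5 S S = 2 - 5 S^{2}$)
$\left(x{\left(3 \right)} + f{\left(1,5 \right)}\right)^{2} = \left(\left(-3 - 3\right) + \left(2 - 5 \cdot 1^{2}\right)\right)^{2} = \left(\left(-3 - 3\right) + \left(2 - 5\right)\right)^{2} = \left(-6 + \left(2 - 5\right)\right)^{2} = \left(-6 - 3\right)^{2} = \left(-9\right)^{2} = 81$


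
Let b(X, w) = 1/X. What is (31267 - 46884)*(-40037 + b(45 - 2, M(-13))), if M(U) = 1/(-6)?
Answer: 26886071030/43 ≈ 6.2526e+8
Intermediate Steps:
M(U) = -⅙
(31267 - 46884)*(-40037 + b(45 - 2, M(-13))) = (31267 - 46884)*(-40037 + 1/(45 - 2)) = -15617*(-40037 + 1/43) = -15617*(-1721590/43) = 26886071030/43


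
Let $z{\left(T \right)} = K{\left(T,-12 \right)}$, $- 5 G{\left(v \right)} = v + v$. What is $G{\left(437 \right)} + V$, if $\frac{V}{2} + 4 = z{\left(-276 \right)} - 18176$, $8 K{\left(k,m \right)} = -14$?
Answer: $- \frac{365383}{10} \approx -36538.0$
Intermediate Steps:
$G{\left(v \right)} = - \frac{2 v}{5}$ ($G{\left(v \right)} = - \frac{v + v}{5} = - \frac{2 v}{5}$)
$K{\left(k,m \right)} = - \frac{7}{4}$ ($K{\left(k,m \right)} = \frac{1}{8} \left(-14\right) = - \frac{7}{4}$)
$z{\left(T \right)} = - \frac{7}{4}$
$V = - \frac{72727}{2}$ ($V = -8 + 2 \left(- \frac{7}{4} - 18176\right) = -8 + 2 \left(- \frac{72711}{4}\right) = -8 - \frac{72711}{2} = - \frac{72727}{2} \approx -36364.0$)
$G{\left(437 \right)} + V = \left(- \frac{2}{5}\right) 437 - \frac{72727}{2} = - \frac{874}{5} - \frac{72727}{2} = - \frac{365383}{10}$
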